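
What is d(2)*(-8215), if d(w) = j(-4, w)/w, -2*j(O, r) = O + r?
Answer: -8215/2 ≈ -4107.5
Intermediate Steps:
j(O, r) = -O/2 - r/2 (j(O, r) = -(O + r)/2 = -O/2 - r/2)
d(w) = (2 - w/2)/w (d(w) = (-½*(-4) - w/2)/w = (2 - w/2)/w)
d(2)*(-8215) = ((½)*(4 - 1*2)/2)*(-8215) = ((½)*(½)*(4 - 2))*(-8215) = ((½)*(½)*2)*(-8215) = (½)*(-8215) = -8215/2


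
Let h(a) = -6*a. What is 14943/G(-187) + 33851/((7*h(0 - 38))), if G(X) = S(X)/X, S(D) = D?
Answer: 23882879/1596 ≈ 14964.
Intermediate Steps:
G(X) = 1 (G(X) = X/X = 1)
14943/G(-187) + 33851/((7*h(0 - 38))) = 14943/1 + 33851/((7*(-6*(0 - 38)))) = 14943*1 + 33851/((7*(-6*(-38)))) = 14943 + 33851/((7*228)) = 14943 + 33851/1596 = 23882879/1596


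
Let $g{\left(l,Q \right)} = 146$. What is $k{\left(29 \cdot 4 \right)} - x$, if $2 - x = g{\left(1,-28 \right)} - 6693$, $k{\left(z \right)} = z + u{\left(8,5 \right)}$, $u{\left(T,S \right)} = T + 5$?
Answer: $-6420$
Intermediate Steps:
$u{\left(T,S \right)} = 5 + T$
$k{\left(z \right)} = 13 + z$ ($k{\left(z \right)} = z + \left(5 + 8\right) = z + 13 = 13 + z$)
$x = 6549$ ($x = 2 - \left(146 - 6693\right) = 2 - -6547 = 2 + 6547 = 6549$)
$k{\left(29 \cdot 4 \right)} - x = \left(13 + 29 \cdot 4\right) - 6549 = \left(13 + 116\right) - 6549 = 129 - 6549 = -6420$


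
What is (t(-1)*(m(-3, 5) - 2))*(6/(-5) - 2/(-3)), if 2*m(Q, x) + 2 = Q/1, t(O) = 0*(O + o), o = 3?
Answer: 0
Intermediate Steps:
t(O) = 0 (t(O) = 0*(O + 3) = 0*(3 + O) = 0)
m(Q, x) = -1 + Q/2 (m(Q, x) = -1 + (Q/1)/2 = -1 + (Q*1)/2 = -1 + Q/2)
(t(-1)*(m(-3, 5) - 2))*(6/(-5) - 2/(-3)) = (0*((-1 + (½)*(-3)) - 2))*(6/(-5) - 2/(-3)) = (0*((-1 - 3/2) - 2))*(6*(-⅕) - 2*(-⅓)) = (0*(-5/2 - 2))*(-6/5 + ⅔) = (0*(-9/2))*(-8/15) = 0*(-8/15) = 0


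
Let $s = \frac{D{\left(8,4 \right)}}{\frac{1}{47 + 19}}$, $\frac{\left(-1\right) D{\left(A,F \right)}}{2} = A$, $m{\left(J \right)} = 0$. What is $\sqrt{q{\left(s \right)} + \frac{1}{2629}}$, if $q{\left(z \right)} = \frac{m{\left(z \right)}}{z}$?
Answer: $\frac{\sqrt{2629}}{2629} \approx 0.019503$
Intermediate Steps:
$D{\left(A,F \right)} = - 2 A$
$s = -1056$ ($s = \frac{\left(-2\right) 8}{\frac{1}{47 + 19}} = - \frac{16}{\frac{1}{66}} = - 16 \frac{1}{\frac{1}{66}} = \left(-16\right) 66 = -1056$)
$q{\left(z \right)} = 0$ ($q{\left(z \right)} = \frac{0}{z} = 0$)
$\sqrt{q{\left(s \right)} + \frac{1}{2629}} = \sqrt{0 + \frac{1}{2629}} = \sqrt{\frac{1}{2629}} = \frac{\sqrt{2629}}{2629}$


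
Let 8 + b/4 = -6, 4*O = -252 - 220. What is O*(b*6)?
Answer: 39648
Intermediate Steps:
O = -118 (O = (-252 - 220)/4 = (¼)*(-472) = -118)
b = -56 (b = -32 + 4*(-6) = -32 - 24 = -56)
O*(b*6) = -(-6608)*6 = -118*(-336) = 39648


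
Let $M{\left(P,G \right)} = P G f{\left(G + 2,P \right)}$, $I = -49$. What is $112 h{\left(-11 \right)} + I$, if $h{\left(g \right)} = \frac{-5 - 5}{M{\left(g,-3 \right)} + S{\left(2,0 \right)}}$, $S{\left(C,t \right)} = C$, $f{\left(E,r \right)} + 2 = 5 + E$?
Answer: $- \frac{1113}{17} \approx -65.471$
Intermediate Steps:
$f{\left(E,r \right)} = 3 + E$ ($f{\left(E,r \right)} = -2 + \left(5 + E\right) = 3 + E$)
$M{\left(P,G \right)} = G P \left(5 + G\right)$ ($M{\left(P,G \right)} = P G \left(3 + \left(G + 2\right)\right) = G P \left(3 + \left(2 + G\right)\right) = G P \left(5 + G\right)$)
$h{\left(g \right)} = - \frac{10}{2 - 6 g}$ ($h{\left(g \right)} = \frac{-5 - 5}{- 3 g \left(5 - 3\right) + 2} = - \frac{10}{\left(-3\right) g 2 + 2} = - \frac{10}{- 6 g + 2} = - \frac{10}{2 - 6 g}$)
$112 h{\left(-11 \right)} + I = 112 \frac{5}{-1 + 3 \left(-11\right)} - 49 = 112 \frac{5}{-1 - 33} - 49 = 112 \frac{5}{-34} - 49 = 112 \cdot 5 \left(- \frac{1}{34}\right) - 49 = 112 \left(- \frac{5}{34}\right) - 49 = - \frac{280}{17} - 49 = - \frac{1113}{17}$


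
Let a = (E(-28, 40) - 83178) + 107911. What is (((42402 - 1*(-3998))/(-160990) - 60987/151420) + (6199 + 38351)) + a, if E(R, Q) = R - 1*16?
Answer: 168782958430107/2437710580 ≈ 69238.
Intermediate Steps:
E(R, Q) = -16 + R (E(R, Q) = R - 16 = -16 + R)
a = 24689 (a = ((-16 - 28) - 83178) + 107911 = (-44 - 83178) + 107911 = -83222 + 107911 = 24689)
(((42402 - 1*(-3998))/(-160990) - 60987/151420) + (6199 + 38351)) + a = (((42402 - 1*(-3998))/(-160990) - 60987/151420) + (6199 + 38351)) + 24689 = (((42402 + 3998)*(-1/160990) - 60987*1/151420) + 44550) + 24689 = ((46400*(-1/160990) - 60987/151420) + 44550) + 24689 = ((-4640/16099 - 60987/151420) + 44550) + 24689 = (-1684418513/2437710580 + 44550) + 24689 = 108598321920487/2437710580 + 24689 = 168782958430107/2437710580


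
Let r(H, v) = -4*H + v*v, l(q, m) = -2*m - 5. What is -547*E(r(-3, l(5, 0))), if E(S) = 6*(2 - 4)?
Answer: 6564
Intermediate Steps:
l(q, m) = -5 - 2*m
r(H, v) = v² - 4*H (r(H, v) = -4*H + v² = v² - 4*H)
E(S) = -12 (E(S) = 6*(-2) = -12)
-547*E(r(-3, l(5, 0))) = -547*(-12) = 6564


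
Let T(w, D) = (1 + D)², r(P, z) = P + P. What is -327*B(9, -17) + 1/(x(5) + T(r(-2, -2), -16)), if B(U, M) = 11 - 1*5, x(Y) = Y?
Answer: -451259/230 ≈ -1962.0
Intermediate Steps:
r(P, z) = 2*P
B(U, M) = 6 (B(U, M) = 11 - 5 = 6)
-327*B(9, -17) + 1/(x(5) + T(r(-2, -2), -16)) = -327*6 + 1/(5 + (1 - 16)²) = -1962 + 1/(5 + (-15)²) = -1962 + 1/(5 + 225) = -1962 + 1/230 = -451259/230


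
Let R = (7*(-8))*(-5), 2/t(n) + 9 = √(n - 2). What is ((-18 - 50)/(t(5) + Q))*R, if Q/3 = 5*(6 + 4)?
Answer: -55606320/437401 - 9520*√3/437401 ≈ -127.17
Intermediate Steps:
t(n) = 2/(-9 + √(-2 + n)) (t(n) = 2/(-9 + √(n - 2)) = 2/(-9 + √(-2 + n)))
R = 280 (R = -56*(-5) = 280)
Q = 150 (Q = 3*(5*(6 + 4)) = 3*(5*10) = 3*50 = 150)
((-18 - 50)/(t(5) + Q))*R = ((-18 - 50)/(2/(-9 + √(-2 + 5)) + 150))*280 = -68/(2/(-9 + √3) + 150)*280 = -68/(150 + 2/(-9 + √3))*280 = -19040/(150 + 2/(-9 + √3))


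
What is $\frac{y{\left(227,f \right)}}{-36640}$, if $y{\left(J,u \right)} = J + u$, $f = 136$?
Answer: $- \frac{363}{36640} \approx -0.0099072$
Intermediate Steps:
$\frac{y{\left(227,f \right)}}{-36640} = \frac{227 + 136}{-36640} = 363 \left(- \frac{1}{36640}\right) = - \frac{363}{36640}$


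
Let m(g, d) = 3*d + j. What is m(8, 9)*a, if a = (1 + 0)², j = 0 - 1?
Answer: 26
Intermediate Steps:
j = -1
m(g, d) = -1 + 3*d (m(g, d) = 3*d - 1 = -1 + 3*d)
a = 1 (a = 1² = 1)
m(8, 9)*a = (-1 + 3*9)*1 = (-1 + 27)*1 = 26*1 = 26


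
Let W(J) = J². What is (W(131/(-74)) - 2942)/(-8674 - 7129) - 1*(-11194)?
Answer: 968713823463/86537228 ≈ 11194.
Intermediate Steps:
(W(131/(-74)) - 2942)/(-8674 - 7129) - 1*(-11194) = ((131/(-74))² - 2942)/(-8674 - 7129) - 1*(-11194) = ((131*(-1/74))² - 2942)/(-15803) + 11194 = ((-131/74)² - 2942)*(-1/15803) + 11194 = (17161/5476 - 2942)*(-1/15803) + 11194 = -16093231/5476*(-1/15803) + 11194 = 16093231/86537228 + 11194 = 968713823463/86537228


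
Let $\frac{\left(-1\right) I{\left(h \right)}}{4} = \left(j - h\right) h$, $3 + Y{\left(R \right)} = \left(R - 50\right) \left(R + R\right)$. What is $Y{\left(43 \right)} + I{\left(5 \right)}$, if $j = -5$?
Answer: $-405$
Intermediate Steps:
$Y{\left(R \right)} = -3 + 2 R \left(-50 + R\right)$ ($Y{\left(R \right)} = -3 + \left(R - 50\right) \left(R + R\right) = -3 + \left(-50 + R\right) 2 R = -3 + 2 R \left(-50 + R\right)$)
$I{\left(h \right)} = - 4 h \left(-5 - h\right)$ ($I{\left(h \right)} = - 4 \left(-5 - h\right) h = - 4 h \left(-5 - h\right)$)
$Y{\left(43 \right)} + I{\left(5 \right)} = \left(-3 - 4300 + 2 \cdot 43^{2}\right) + 4 \cdot 5 \left(5 + 5\right) = \left(-3 - 4300 + 2 \cdot 1849\right) + 4 \cdot 5 \cdot 10 = \left(-3 - 4300 + 3698\right) + 200 = -605 + 200 = -405$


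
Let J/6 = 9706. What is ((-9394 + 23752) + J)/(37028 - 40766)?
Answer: -12099/623 ≈ -19.421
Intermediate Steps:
J = 58236 (J = 6*9706 = 58236)
((-9394 + 23752) + J)/(37028 - 40766) = ((-9394 + 23752) + 58236)/(37028 - 40766) = (14358 + 58236)/(-3738) = 72594*(-1/3738) = -12099/623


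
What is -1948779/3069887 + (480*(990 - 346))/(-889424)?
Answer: -167640892671/170651948443 ≈ -0.98236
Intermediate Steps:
-1948779/3069887 + (480*(990 - 346))/(-889424) = -1948779*1/3069887 + (480*644)*(-1/889424) = -1948779/3069887 + 309120*(-1/889424) = -1948779/3069887 - 19320/55589 = -167640892671/170651948443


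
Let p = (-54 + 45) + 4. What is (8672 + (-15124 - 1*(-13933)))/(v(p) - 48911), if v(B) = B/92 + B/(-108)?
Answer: -4645701/30373736 ≈ -0.15295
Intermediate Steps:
p = -5 (p = -9 + 4 = -5)
v(B) = B/621 (v(B) = B*(1/92) + B*(-1/108) = B/92 - B/108 = B/621)
(8672 + (-15124 - 1*(-13933)))/(v(p) - 48911) = (8672 + (-15124 - 1*(-13933)))/((1/621)*(-5) - 48911) = (8672 + (-15124 + 13933))/(-5/621 - 48911) = (8672 - 1191)/(-30373736/621) = 7481*(-621/30373736) = -4645701/30373736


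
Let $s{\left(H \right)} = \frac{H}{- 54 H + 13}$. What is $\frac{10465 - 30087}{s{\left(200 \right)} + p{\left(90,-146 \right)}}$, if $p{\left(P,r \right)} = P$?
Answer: $- \frac{105831257}{485315} \approx -218.07$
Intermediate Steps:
$s{\left(H \right)} = \frac{H}{13 - 54 H}$
$\frac{10465 - 30087}{s{\left(200 \right)} + p{\left(90,-146 \right)}} = \frac{10465 - 30087}{\left(-1\right) 200 \frac{1}{-13 + 54 \cdot 200} + 90} = - \frac{19622}{\left(-1\right) 200 \frac{1}{-13 + 10800} + 90} = - \frac{19622}{\left(-1\right) 200 \cdot \frac{1}{10787} + 90} = - \frac{19622}{- \frac{200}{10787} + 90} = - \frac{19622}{\frac{970630}{10787}} = \left(-19622\right) \frac{10787}{970630} = - \frac{105831257}{485315}$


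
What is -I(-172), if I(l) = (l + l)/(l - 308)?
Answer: -43/60 ≈ -0.71667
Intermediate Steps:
I(l) = 2*l/(-308 + l) (I(l) = (2*l)/(-308 + l) = 2*l/(-308 + l))
-I(-172) = -2*(-172)/(-308 - 172) = -2*(-172)/(-480) = -2*(-172)*(-1)/480 = -1*43/60 = -43/60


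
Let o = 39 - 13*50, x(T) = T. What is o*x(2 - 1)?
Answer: -611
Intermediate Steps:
o = -611 (o = 39 - 650 = -611)
o*x(2 - 1) = -611*(2 - 1) = -611*1 = -611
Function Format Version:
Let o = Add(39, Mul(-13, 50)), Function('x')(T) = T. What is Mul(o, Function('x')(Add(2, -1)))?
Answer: -611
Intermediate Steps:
o = -611 (o = Add(39, -650) = -611)
Mul(o, Function('x')(Add(2, -1))) = Mul(-611, Add(2, -1)) = Mul(-611, 1) = -611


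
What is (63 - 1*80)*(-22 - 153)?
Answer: 2975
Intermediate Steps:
(63 - 1*80)*(-22 - 153) = (63 - 80)*(-175) = -17*(-175) = 2975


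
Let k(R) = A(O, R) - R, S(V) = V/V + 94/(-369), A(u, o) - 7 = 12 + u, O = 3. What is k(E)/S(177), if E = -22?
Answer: 1476/25 ≈ 59.040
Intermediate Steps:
A(u, o) = 19 + u (A(u, o) = 7 + (12 + u) = 19 + u)
S(V) = 275/369 (S(V) = 1 + 94*(-1/369) = 1 - 94/369 = 275/369)
k(R) = 22 - R (k(R) = (19 + 3) - R = 22 - R)
k(E)/S(177) = (22 - 1*(-22))/(275/369) = (22 + 22)*(369/275) = 44*(369/275) = 1476/25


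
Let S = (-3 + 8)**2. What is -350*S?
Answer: -8750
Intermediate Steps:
S = 25 (S = 5**2 = 25)
-350*S = -350*25 = -8750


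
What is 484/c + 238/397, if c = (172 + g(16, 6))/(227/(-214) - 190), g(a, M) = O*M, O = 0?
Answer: -1961898743/3653194 ≈ -537.04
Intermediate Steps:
g(a, M) = 0 (g(a, M) = 0*M = 0)
c = -36808/40887 (c = (172 + 0)/(227/(-214) - 190) = 172/(227*(-1/214) - 190) = 172/(-227/214 - 190) = 172/(-40887/214) = 172*(-214/40887) = -36808/40887 ≈ -0.90024)
484/c + 238/397 = 484/(-36808/40887) + 238/397 = 484*(-40887/36808) + 238*(1/397) = -4947327/9202 + 238/397 = -1961898743/3653194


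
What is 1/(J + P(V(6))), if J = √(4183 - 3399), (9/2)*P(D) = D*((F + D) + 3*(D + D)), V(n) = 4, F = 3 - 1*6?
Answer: 9/452 ≈ 0.019911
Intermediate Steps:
F = -3 (F = 3 - 6 = -3)
P(D) = 2*D*(-3 + 7*D)/9 (P(D) = 2*(D*((-3 + D) + 3*(D + D)))/9 = 2*(D*((-3 + D) + 3*(2*D)))/9 = 2*(D*((-3 + D) + 6*D))/9 = 2*(D*(-3 + 7*D))/9 = 2*D*(-3 + 7*D)/9)
J = 28 (J = √784 = 28)
1/(J + P(V(6))) = 1/(28 + (2/9)*4*(-3 + 7*4)) = 1/(28 + (2/9)*4*(-3 + 28)) = 1/(28 + (2/9)*4*25) = 1/(28 + 200/9) = 1/(452/9) = 9/452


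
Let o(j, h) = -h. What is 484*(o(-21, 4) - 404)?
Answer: -197472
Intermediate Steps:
484*(o(-21, 4) - 404) = 484*(-1*4 - 404) = 484*(-4 - 404) = 484*(-408) = -197472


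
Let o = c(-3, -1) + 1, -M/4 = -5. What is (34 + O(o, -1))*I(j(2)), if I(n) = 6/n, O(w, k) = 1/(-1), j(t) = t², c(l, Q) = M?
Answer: 99/2 ≈ 49.500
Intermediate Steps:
M = 20 (M = -4*(-5) = 20)
c(l, Q) = 20
o = 21 (o = 20 + 1 = 21)
O(w, k) = -1
(34 + O(o, -1))*I(j(2)) = (34 - 1)*(6/(2²)) = 33*(6/4) = 33*(6*(¼)) = 33*(3/2) = 99/2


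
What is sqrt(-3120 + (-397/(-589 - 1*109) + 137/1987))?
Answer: I*sqrt(6000292148460530)/1386926 ≈ 55.851*I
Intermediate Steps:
sqrt(-3120 + (-397/(-589 - 1*109) + 137/1987)) = sqrt(-3120 + (-397/(-589 - 109) + 137*(1/1987))) = sqrt(-3120 + (-397/(-698) + 137/1987)) = sqrt(-3120 + (-397*(-1/698) + 137/1987)) = sqrt(-3120 + (397/698 + 137/1987)) = sqrt(-3120 + 884465/1386926) = sqrt(-4326324655/1386926) = I*sqrt(6000292148460530)/1386926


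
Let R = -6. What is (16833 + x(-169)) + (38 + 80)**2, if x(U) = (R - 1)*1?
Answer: 30750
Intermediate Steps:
x(U) = -7 (x(U) = (-6 - 1)*1 = -7*1 = -7)
(16833 + x(-169)) + (38 + 80)**2 = (16833 - 7) + (38 + 80)**2 = 16826 + 118**2 = 16826 + 13924 = 30750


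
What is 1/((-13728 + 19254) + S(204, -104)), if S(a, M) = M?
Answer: 1/5422 ≈ 0.00018443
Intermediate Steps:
1/((-13728 + 19254) + S(204, -104)) = 1/((-13728 + 19254) - 104) = 1/(5526 - 104) = 1/5422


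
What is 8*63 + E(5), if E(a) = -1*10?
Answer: 494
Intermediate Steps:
E(a) = -10
8*63 + E(5) = 8*63 - 10 = 504 - 10 = 494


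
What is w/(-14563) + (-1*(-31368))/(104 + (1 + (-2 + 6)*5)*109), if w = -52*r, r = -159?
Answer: 437026860/34849259 ≈ 12.540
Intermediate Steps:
w = 8268 (w = -52*(-159) = 8268)
w/(-14563) + (-1*(-31368))/(104 + (1 + (-2 + 6)*5)*109) = 8268/(-14563) + (-1*(-31368))/(104 + (1 + (-2 + 6)*5)*109) = 8268*(-1/14563) + 31368/(104 + (1 + 4*5)*109) = -8268/14563 + 31368/(104 + (1 + 20)*109) = -8268/14563 + 31368/(104 + 21*109) = -8268/14563 + 31368/(104 + 2289) = -8268/14563 + 31368/2393 = 437026860/34849259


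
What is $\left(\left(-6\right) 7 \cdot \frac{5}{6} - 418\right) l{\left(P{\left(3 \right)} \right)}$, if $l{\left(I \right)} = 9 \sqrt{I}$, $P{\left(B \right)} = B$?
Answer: $- 4077 \sqrt{3} \approx -7061.6$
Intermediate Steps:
$\left(\left(-6\right) 7 \cdot \frac{5}{6} - 418\right) l{\left(P{\left(3 \right)} \right)} = \left(\left(-6\right) 7 \cdot \frac{5}{6} - 418\right) 9 \sqrt{3} = \left(- 42 \cdot 5 \cdot \frac{1}{6} - 418\right) 9 \sqrt{3} = \left(\left(-42\right) \frac{5}{6} - 418\right) 9 \sqrt{3} = \left(-35 - 418\right) 9 \sqrt{3} = - 453 \cdot 9 \sqrt{3} = - 4077 \sqrt{3}$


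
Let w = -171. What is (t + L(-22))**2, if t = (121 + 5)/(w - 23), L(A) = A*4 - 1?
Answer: 75620416/9409 ≈ 8037.0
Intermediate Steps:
L(A) = -1 + 4*A (L(A) = 4*A - 1 = -1 + 4*A)
t = -63/97 (t = (121 + 5)/(-171 - 23) = 126/(-194) = 126*(-1/194) = -63/97 ≈ -0.64948)
(t + L(-22))**2 = (-63/97 + (-1 + 4*(-22)))**2 = (-63/97 + (-1 - 88))**2 = (-63/97 - 89)**2 = (-8696/97)**2 = 75620416/9409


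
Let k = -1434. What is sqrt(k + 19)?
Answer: I*sqrt(1415) ≈ 37.616*I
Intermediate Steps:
sqrt(k + 19) = sqrt(-1434 + 19) = sqrt(-1415) = I*sqrt(1415)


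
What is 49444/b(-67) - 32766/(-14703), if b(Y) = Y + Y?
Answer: -120430748/328367 ≈ -366.76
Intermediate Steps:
b(Y) = 2*Y
49444/b(-67) - 32766/(-14703) = 49444/((2*(-67))) - 32766/(-14703) = 49444/(-134) - 32766*(-1/14703) = 49444*(-1/134) + 10922/4901 = -24722/67 + 10922/4901 = -120430748/328367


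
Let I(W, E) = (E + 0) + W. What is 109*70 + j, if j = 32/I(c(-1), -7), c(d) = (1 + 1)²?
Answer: 22858/3 ≈ 7619.3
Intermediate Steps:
c(d) = 4 (c(d) = 2² = 4)
I(W, E) = E + W
j = -32/3 (j = 32/(-7 + 4) = 32/(-3) = 32*(-⅓) = -32/3 ≈ -10.667)
109*70 + j = 109*70 - 32/3 = 7630 - 32/3 = 22858/3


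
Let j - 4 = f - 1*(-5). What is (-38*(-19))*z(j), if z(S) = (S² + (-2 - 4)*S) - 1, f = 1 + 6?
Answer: 114798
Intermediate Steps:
f = 7
j = 16 (j = 4 + (7 - 1*(-5)) = 4 + (7 + 5) = 4 + 12 = 16)
z(S) = -1 + S² - 6*S (z(S) = (S² - 6*S) - 1 = -1 + S² - 6*S)
(-38*(-19))*z(j) = (-38*(-19))*(-1 + 16² - 6*16) = 722*(-1 + 256 - 96) = 722*159 = 114798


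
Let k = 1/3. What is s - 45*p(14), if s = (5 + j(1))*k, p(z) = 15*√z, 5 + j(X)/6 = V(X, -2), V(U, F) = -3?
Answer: -43/3 - 675*√14 ≈ -2540.0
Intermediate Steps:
j(X) = -48 (j(X) = -30 + 6*(-3) = -30 - 18 = -48)
k = ⅓ (k = 1*(⅓) = ⅓ ≈ 0.33333)
s = -43/3 (s = (5 - 48)*(⅓) = -43*⅓ = -43/3 ≈ -14.333)
s - 45*p(14) = -43/3 - 675*√14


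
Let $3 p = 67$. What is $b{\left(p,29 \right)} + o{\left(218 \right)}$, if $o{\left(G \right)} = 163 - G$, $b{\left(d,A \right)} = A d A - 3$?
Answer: $\frac{56173}{3} \approx 18724.0$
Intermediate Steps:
$p = \frac{67}{3}$ ($p = \frac{1}{3} \cdot 67 = \frac{67}{3} \approx 22.333$)
$b{\left(d,A \right)} = -3 + d A^{2}$ ($b{\left(d,A \right)} = d A^{2} - 3 = -3 + d A^{2}$)
$b{\left(p,29 \right)} + o{\left(218 \right)} = \left(-3 + \frac{67 \cdot 29^{2}}{3}\right) + \left(163 - 218\right) = \left(-3 + \frac{67}{3} \cdot 841\right) + \left(163 - 218\right) = \left(-3 + \frac{56347}{3}\right) - 55 = \frac{56338}{3} - 55 = \frac{56173}{3}$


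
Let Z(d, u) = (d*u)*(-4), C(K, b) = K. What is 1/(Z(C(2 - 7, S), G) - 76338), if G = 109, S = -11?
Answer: -1/74158 ≈ -1.3485e-5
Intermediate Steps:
Z(d, u) = -4*d*u
1/(Z(C(2 - 7, S), G) - 76338) = 1/(-4*(2 - 7)*109 - 76338) = 1/(-4*(-5)*109 - 76338) = 1/(2180 - 76338) = 1/(-74158) = -1/74158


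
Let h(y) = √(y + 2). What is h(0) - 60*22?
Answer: -1320 + √2 ≈ -1318.6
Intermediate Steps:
h(y) = √(2 + y)
h(0) - 60*22 = √(2 + 0) - 60*22 = √2 - 1320 = -1320 + √2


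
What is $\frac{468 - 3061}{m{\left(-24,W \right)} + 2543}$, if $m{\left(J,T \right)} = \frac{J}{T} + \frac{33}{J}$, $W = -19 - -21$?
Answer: $- \frac{20744}{20237} \approx -1.0251$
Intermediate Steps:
$W = 2$ ($W = -19 + 21 = 2$)
$m{\left(J,T \right)} = \frac{33}{J} + \frac{J}{T}$
$\frac{468 - 3061}{m{\left(-24,W \right)} + 2543} = \frac{468 - 3061}{\left(\frac{33}{-24} - \frac{24}{2}\right) + 2543} = - \frac{2593}{\left(33 \left(- \frac{1}{24}\right) - 12\right) + 2543} = - \frac{2593}{\left(- \frac{11}{8} - 12\right) + 2543} = - \frac{2593}{- \frac{107}{8} + 2543} = - \frac{2593}{\frac{20237}{8}} = \left(-2593\right) \frac{8}{20237} = - \frac{20744}{20237}$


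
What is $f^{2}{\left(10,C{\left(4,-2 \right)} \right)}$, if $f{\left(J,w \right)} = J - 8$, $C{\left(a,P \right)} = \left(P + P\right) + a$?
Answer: $4$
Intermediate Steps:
$C{\left(a,P \right)} = a + 2 P$ ($C{\left(a,P \right)} = 2 P + a = a + 2 P$)
$f{\left(J,w \right)} = -8 + J$
$f^{2}{\left(10,C{\left(4,-2 \right)} \right)} = \left(-8 + 10\right)^{2} = 2^{2} = 4$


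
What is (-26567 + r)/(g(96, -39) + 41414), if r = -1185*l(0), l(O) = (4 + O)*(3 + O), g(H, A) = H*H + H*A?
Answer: -40787/46886 ≈ -0.86992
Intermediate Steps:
g(H, A) = H² + A*H
l(O) = (3 + O)*(4 + O)
r = -14220 (r = -1185*(12 + 0² + 7*0) = -1185*(12 + 0 + 0) = -1185*12 = -14220)
(-26567 + r)/(g(96, -39) + 41414) = (-26567 - 14220)/(96*(-39 + 96) + 41414) = -40787/(96*57 + 41414) = -40787/(5472 + 41414) = -40787/46886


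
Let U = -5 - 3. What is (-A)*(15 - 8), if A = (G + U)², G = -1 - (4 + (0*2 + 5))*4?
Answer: -14175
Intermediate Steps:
U = -8
G = -37 (G = -1 - (4 + (0 + 5))*4 = -1 - (4 + 5)*4 = -1 - 9*4 = -1 - 1*36 = -1 - 36 = -37)
A = 2025 (A = (-37 - 8)² = (-45)² = 2025)
(-A)*(15 - 8) = (-1*2025)*(15 - 8) = -2025*7 = -14175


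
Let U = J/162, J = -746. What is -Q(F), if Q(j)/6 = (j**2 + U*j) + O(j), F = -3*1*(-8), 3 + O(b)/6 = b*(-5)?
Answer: 14716/9 ≈ 1635.1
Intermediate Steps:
U = -373/81 (U = -746/162 = -746*1/162 = -373/81 ≈ -4.6049)
O(b) = -18 - 30*b (O(b) = -18 + 6*(b*(-5)) = -18 + 6*(-5*b) = -18 - 30*b)
F = 24 (F = -3*(-8) = 24)
Q(j) = -108 + 6*j**2 - 5606*j/27 (Q(j) = 6*((j**2 - 373*j/81) + (-18 - 30*j)) = 6*(-18 + j**2 - 2803*j/81) = -108 + 6*j**2 - 5606*j/27)
-Q(F) = -(-108 + 6*24**2 - 5606/27*24) = -(-108 + 6*576 - 44848/9) = -(-108 + 3456 - 44848/9) = -1*(-14716/9) = 14716/9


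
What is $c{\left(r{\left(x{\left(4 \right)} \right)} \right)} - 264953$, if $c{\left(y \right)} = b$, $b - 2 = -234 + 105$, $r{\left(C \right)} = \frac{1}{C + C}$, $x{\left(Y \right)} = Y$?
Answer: $-265080$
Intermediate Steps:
$r{\left(C \right)} = \frac{1}{2 C}$
$b = -127$ ($b = 2 + \left(-234 + 105\right) = 2 - 129 = -127$)
$c{\left(y \right)} = -127$
$c{\left(r{\left(x{\left(4 \right)} \right)} \right)} - 264953 = -127 - 264953 = -265080$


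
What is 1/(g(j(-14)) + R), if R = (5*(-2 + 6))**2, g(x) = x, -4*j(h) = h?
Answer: 2/807 ≈ 0.0024783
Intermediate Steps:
j(h) = -h/4
R = 400 (R = (5*4)**2 = 20**2 = 400)
1/(g(j(-14)) + R) = 1/(-1/4*(-14) + 400) = 1/(7/2 + 400) = 1/(807/2) = 2/807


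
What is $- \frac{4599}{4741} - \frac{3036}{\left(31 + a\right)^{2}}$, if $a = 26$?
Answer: $- \frac{9778609}{5134503} \approx -1.9045$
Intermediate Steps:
$- \frac{4599}{4741} - \frac{3036}{\left(31 + a\right)^{2}} = - \frac{4599}{4741} - \frac{3036}{\left(31 + 26\right)^{2}} = \left(-4599\right) \frac{1}{4741} - \frac{3036}{57^{2}} = - \frac{4599}{4741} - \frac{3036}{3249} = - \frac{4599}{4741} - \frac{1012}{1083} = - \frac{9778609}{5134503}$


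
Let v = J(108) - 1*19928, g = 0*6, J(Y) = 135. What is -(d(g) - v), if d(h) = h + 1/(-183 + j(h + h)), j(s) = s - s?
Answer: -3622118/183 ≈ -19793.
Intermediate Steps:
j(s) = 0
g = 0
d(h) = -1/183 + h (d(h) = h + 1/(-183 + 0) = h + 1/(-183) = h - 1/183 = -1/183 + h)
v = -19793 (v = 135 - 1*19928 = 135 - 19928 = -19793)
-(d(g) - v) = -((-1/183 + 0) - 1*(-19793)) = -(-1/183 + 19793) = -1*3622118/183 = -3622118/183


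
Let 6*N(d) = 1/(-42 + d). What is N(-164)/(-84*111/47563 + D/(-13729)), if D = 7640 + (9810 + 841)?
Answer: 652992427/1233508259844 ≈ 0.00052938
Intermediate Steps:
D = 18291 (D = 7640 + 10651 = 18291)
N(d) = 1/(6*(-42 + d))
N(-164)/(-84*111/47563 + D/(-13729)) = (1/(6*(-42 - 164)))/(-84*111/47563 + 18291/(-13729)) = ((⅙)/(-206))/(-9324*1/47563 + 18291*(-1/13729)) = ((⅙)*(-1/206))/(-9324/47563 - 18291/13729) = -1/(1236*(-997984029/652992427)) = -1/1236*(-652992427/997984029) = 652992427/1233508259844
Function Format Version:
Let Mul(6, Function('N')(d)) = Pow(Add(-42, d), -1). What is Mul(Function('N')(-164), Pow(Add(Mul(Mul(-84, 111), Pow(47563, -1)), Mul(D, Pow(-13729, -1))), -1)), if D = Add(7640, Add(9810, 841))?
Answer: Rational(652992427, 1233508259844) ≈ 0.00052938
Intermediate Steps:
D = 18291 (D = Add(7640, 10651) = 18291)
Function('N')(d) = Mul(Rational(1, 6), Pow(Add(-42, d), -1))
Mul(Function('N')(-164), Pow(Add(Mul(Mul(-84, 111), Pow(47563, -1)), Mul(D, Pow(-13729, -1))), -1)) = Mul(Mul(Rational(1, 6), Pow(Add(-42, -164), -1)), Pow(Add(Mul(Mul(-84, 111), Pow(47563, -1)), Mul(18291, Pow(-13729, -1))), -1)) = Mul(Mul(Rational(1, 6), Pow(-206, -1)), Pow(Add(Mul(-9324, Rational(1, 47563)), Mul(18291, Rational(-1, 13729))), -1)) = Mul(Mul(Rational(1, 6), Rational(-1, 206)), Pow(Add(Rational(-9324, 47563), Rational(-18291, 13729)), -1)) = Mul(Rational(-1, 1236), Pow(Rational(-997984029, 652992427), -1)) = Mul(Rational(-1, 1236), Rational(-652992427, 997984029)) = Rational(652992427, 1233508259844)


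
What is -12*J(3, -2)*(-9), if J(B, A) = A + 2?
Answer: 0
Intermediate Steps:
J(B, A) = 2 + A
-12*J(3, -2)*(-9) = -12*(2 - 2)*(-9) = -12*0*(-9) = 0*(-9) = 0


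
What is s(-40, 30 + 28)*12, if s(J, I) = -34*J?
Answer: 16320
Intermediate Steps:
s(-40, 30 + 28)*12 = -34*(-40)*12 = 1360*12 = 16320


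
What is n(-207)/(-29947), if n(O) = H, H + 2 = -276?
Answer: 278/29947 ≈ 0.0092831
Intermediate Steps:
H = -278 (H = -2 - 276 = -278)
n(O) = -278
n(-207)/(-29947) = -278/(-29947) = -278*(-1/29947) = 278/29947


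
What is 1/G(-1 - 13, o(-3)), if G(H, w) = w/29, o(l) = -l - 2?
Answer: 29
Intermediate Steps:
o(l) = -2 - l
G(H, w) = w/29 (G(H, w) = w*(1/29) = w/29)
1/G(-1 - 13, o(-3)) = 1/((-2 - 1*(-3))/29) = 1/((-2 + 3)/29) = 1/((1/29)*1) = 1/(1/29) = 29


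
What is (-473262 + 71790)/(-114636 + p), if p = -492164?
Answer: 612/925 ≈ 0.66162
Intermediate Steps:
(-473262 + 71790)/(-114636 + p) = (-473262 + 71790)/(-114636 - 492164) = -401472/(-606800) = -401472*(-1/606800) = 612/925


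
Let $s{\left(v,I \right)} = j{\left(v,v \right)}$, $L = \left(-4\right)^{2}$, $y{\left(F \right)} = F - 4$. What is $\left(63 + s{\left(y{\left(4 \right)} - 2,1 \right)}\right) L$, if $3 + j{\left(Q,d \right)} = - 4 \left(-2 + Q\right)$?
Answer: $1216$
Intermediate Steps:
$y{\left(F \right)} = -4 + F$ ($y{\left(F \right)} = F - 4 = -4 + F$)
$L = 16$
$j{\left(Q,d \right)} = 5 - 4 Q$ ($j{\left(Q,d \right)} = -3 - 4 \left(-2 + Q\right) = -3 - \left(-8 + 4 Q\right) = 5 - 4 Q$)
$s{\left(v,I \right)} = 5 - 4 v$
$\left(63 + s{\left(y{\left(4 \right)} - 2,1 \right)}\right) L = \left(63 - \left(-5 + 4 \left(\left(-4 + 4\right) - 2\right)\right)\right) 16 = \left(63 - \left(-5 + 4 \left(0 - 2\right)\right)\right) 16 = \left(63 + \left(5 - -8\right)\right) 16 = \left(63 + \left(5 + 8\right)\right) 16 = \left(63 + 13\right) 16 = 76 \cdot 16 = 1216$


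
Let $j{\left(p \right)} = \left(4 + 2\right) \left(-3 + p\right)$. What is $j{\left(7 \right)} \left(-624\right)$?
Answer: $-14976$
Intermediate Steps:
$j{\left(p \right)} = -18 + 6 p$ ($j{\left(p \right)} = 6 \left(-3 + p\right) = -18 + 6 p$)
$j{\left(7 \right)} \left(-624\right) = \left(-18 + 6 \cdot 7\right) \left(-624\right) = \left(-18 + 42\right) \left(-624\right) = 24 \left(-624\right) = -14976$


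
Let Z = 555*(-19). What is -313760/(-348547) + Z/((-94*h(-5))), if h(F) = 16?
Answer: 4147323155/524214688 ≈ 7.9115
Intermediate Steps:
Z = -10545
-313760/(-348547) + Z/((-94*h(-5))) = -313760/(-348547) - 10545/((-94*16)) = -313760*(-1/348547) - 10545/(-1504) = 313760/348547 - 10545*(-1/1504) = 313760/348547 + 10545/1504 = 4147323155/524214688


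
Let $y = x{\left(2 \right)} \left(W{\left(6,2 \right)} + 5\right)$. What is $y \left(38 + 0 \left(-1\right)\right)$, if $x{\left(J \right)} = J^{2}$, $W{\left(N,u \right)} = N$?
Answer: $1672$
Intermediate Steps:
$y = 44$ ($y = 2^{2} \left(6 + 5\right) = 4 \cdot 11 = 44$)
$y \left(38 + 0 \left(-1\right)\right) = 44 \left(38 + 0 \left(-1\right)\right) = 44 \left(38 + 0\right) = 44 \cdot 38 = 1672$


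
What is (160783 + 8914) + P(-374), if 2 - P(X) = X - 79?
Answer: 170152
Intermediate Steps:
P(X) = 81 - X (P(X) = 2 - (X - 79) = 2 - (-79 + X) = 2 + (79 - X) = 81 - X)
(160783 + 8914) + P(-374) = (160783 + 8914) + (81 - 1*(-374)) = 169697 + (81 + 374) = 169697 + 455 = 170152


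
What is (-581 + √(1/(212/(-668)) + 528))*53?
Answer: -30793 + √1474301 ≈ -29579.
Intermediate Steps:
(-581 + √(1/(212/(-668)) + 528))*53 = (-581 + √(1/(212*(-1/668)) + 528))*53 = (-581 + √(1/(-53/167) + 528))*53 = (-581 + √(-167/53 + 528))*53 = (-581 + √(27817/53))*53 = (-581 + √1474301/53)*53 = -30793 + √1474301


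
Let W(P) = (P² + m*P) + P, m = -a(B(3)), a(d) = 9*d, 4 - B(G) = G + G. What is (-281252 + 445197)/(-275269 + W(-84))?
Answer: -163945/269809 ≈ -0.60763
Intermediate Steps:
B(G) = 4 - 2*G (B(G) = 4 - (G + G) = 4 - 2*G)
m = 18 (m = -9*(4 - 2*3) = -9*(4 - 6) = -9*(-2) = -1*(-18) = 18)
W(P) = P² + 19*P (W(P) = (P² + 18*P) + P = P² + 19*P)
(-281252 + 445197)/(-275269 + W(-84)) = (-281252 + 445197)/(-275269 - 84*(19 - 84)) = 163945/(-275269 - 84*(-65)) = 163945/(-275269 + 5460) = 163945/(-269809) = 163945*(-1/269809) = -163945/269809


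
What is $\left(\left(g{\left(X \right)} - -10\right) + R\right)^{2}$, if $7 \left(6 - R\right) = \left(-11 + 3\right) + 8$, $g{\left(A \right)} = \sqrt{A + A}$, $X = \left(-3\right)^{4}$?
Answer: $418 + 288 \sqrt{2} \approx 825.29$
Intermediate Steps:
$X = 81$
$g{\left(A \right)} = \sqrt{2} \sqrt{A}$ ($g{\left(A \right)} = \sqrt{2 A} = \sqrt{2} \sqrt{A}$)
$R = 6$ ($R = 6 - \frac{\left(-11 + 3\right) + 8}{7} = 6 - \frac{-8 + 8}{7} = 6 - 0 = 6 + 0 = 6$)
$\left(\left(g{\left(X \right)} - -10\right) + R\right)^{2} = \left(\left(\sqrt{2} \sqrt{81} - -10\right) + 6\right)^{2} = \left(\left(\sqrt{2} \cdot 9 + 10\right) + 6\right)^{2} = \left(\left(9 \sqrt{2} + 10\right) + 6\right)^{2} = \left(\left(10 + 9 \sqrt{2}\right) + 6\right)^{2} = \left(16 + 9 \sqrt{2}\right)^{2}$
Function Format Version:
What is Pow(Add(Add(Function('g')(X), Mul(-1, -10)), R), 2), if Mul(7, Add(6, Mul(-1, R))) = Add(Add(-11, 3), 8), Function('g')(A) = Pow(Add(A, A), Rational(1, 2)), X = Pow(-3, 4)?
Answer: Add(418, Mul(288, Pow(2, Rational(1, 2)))) ≈ 825.29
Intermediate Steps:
X = 81
Function('g')(A) = Mul(Pow(2, Rational(1, 2)), Pow(A, Rational(1, 2))) (Function('g')(A) = Pow(Mul(2, A), Rational(1, 2)) = Mul(Pow(2, Rational(1, 2)), Pow(A, Rational(1, 2))))
R = 6 (R = Add(6, Mul(Rational(-1, 7), Add(Add(-11, 3), 8))) = Add(6, Mul(Rational(-1, 7), Add(-8, 8))) = Add(6, Mul(Rational(-1, 7), 0)) = Add(6, 0) = 6)
Pow(Add(Add(Function('g')(X), Mul(-1, -10)), R), 2) = Pow(Add(Add(Mul(Pow(2, Rational(1, 2)), Pow(81, Rational(1, 2))), Mul(-1, -10)), 6), 2) = Pow(Add(Add(Mul(Pow(2, Rational(1, 2)), 9), 10), 6), 2) = Pow(Add(Add(Mul(9, Pow(2, Rational(1, 2))), 10), 6), 2) = Pow(Add(Add(10, Mul(9, Pow(2, Rational(1, 2)))), 6), 2) = Pow(Add(16, Mul(9, Pow(2, Rational(1, 2)))), 2)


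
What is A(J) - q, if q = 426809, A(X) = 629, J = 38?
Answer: -426180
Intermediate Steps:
A(J) - q = 629 - 1*426809 = 629 - 426809 = -426180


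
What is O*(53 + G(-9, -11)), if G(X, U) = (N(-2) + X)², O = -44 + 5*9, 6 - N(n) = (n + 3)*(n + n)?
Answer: 54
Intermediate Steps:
N(n) = 6 - 2*n*(3 + n) (N(n) = 6 - (n + 3)*(n + n) = 6 - (3 + n)*2*n = 6 - 2*n*(3 + n))
O = 1 (O = -44 + 45 = 1)
G(X, U) = (10 + X)² (G(X, U) = ((6 - 6*(-2) - 2*(-2)²) + X)² = ((6 + 12 - 2*4) + X)² = ((6 + 12 - 8) + X)² = (10 + X)²)
O*(53 + G(-9, -11)) = 1*(53 + (10 - 9)²) = 1*(53 + 1²) = 1*(53 + 1) = 1*54 = 54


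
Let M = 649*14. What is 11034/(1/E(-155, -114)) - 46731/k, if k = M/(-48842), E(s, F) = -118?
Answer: -4773822765/4543 ≈ -1.0508e+6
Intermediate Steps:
M = 9086
k = -4543/24421 (k = 9086/(-48842) = 9086*(-1/48842) = -4543/24421 ≈ -0.18603)
11034/(1/E(-155, -114)) - 46731/k = 11034/(1/(-118)) - 46731/(-4543/24421) = 11034/(-1/118) - 46731*(-24421/4543) = 11034*(-118) + 1141217751/4543 = -1302012 + 1141217751/4543 = -4773822765/4543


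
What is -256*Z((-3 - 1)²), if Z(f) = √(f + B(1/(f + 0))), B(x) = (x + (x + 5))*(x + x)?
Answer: -32*√1065 ≈ -1044.3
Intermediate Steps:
B(x) = 2*x*(5 + 2*x) (B(x) = (x + (5 + x))*(2*x) = (5 + 2*x)*(2*x) = 2*x*(5 + 2*x))
Z(f) = √(f + 2*(5 + 2/f)/f) (Z(f) = √(f + 2*(5 + 2/(f + 0))/(f + 0)) = √(f + 2*(5 + 2/f)/f))
-256*Z((-3 - 1)²) = -256*√((-3 - 1)² + 4/((-3 - 1)²)² + 10/((-3 - 1)²)) = -256*√((-4)² + 4/((-4)²)² + 10/((-4)²)) = -256*√(16 + 4/16² + 10/16) = -256*√(16 + 4*(1/256) + 10*(1/16)) = -256*√(16 + 1/64 + 5/8) = -32*√1065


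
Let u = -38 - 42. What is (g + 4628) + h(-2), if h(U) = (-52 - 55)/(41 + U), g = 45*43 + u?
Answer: 252730/39 ≈ 6480.3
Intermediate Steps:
u = -80
g = 1855 (g = 45*43 - 80 = 1935 - 80 = 1855)
h(U) = -107/(41 + U)
(g + 4628) + h(-2) = (1855 + 4628) - 107/(41 - 2) = 6483 - 107/39 = 252730/39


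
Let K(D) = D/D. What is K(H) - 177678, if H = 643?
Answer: -177677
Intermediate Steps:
K(D) = 1
K(H) - 177678 = 1 - 177678 = -177677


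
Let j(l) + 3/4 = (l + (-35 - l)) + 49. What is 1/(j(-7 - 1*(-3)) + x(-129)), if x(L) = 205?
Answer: 4/873 ≈ 0.0045819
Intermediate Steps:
j(l) = 53/4 (j(l) = -3/4 + ((l + (-35 - l)) + 49) = -3/4 + (-35 + 49) = -3/4 + 14 = 53/4)
1/(j(-7 - 1*(-3)) + x(-129)) = 1/(53/4 + 205) = 1/(873/4) = 4/873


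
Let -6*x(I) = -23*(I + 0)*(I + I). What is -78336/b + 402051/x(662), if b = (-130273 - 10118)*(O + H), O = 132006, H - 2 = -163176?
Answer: 9161427347857/76571919515356 ≈ 0.11964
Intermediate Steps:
H = -163174 (H = 2 - 163176 = -163174)
x(I) = 23*I**2/3 (x(I) = -(-23)*(I + 0)*(I + I)/6 = -(-23)*I*(2*I)/6 = -(-23)*2*I**2/6 = -(-23)*I**2/3 = 23*I**2/3)
b = 4375706688 (b = (-130273 - 10118)*(132006 - 163174) = -140391*(-31168) = 4375706688)
-78336/b + 402051/x(662) = -78336/4375706688 + 402051/(((23/3)*662**2)) = -78336*1/4375706688 + 402051/(((23/3)*438244)) = -136/7596713 + 402051/(10079612/3) = -136/7596713 + 402051*(3/10079612) = -136/7596713 + 1206153/10079612 = 9161427347857/76571919515356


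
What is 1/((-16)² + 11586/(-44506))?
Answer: 22253/5690975 ≈ 0.0039102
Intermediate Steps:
1/((-16)² + 11586/(-44506)) = 1/(256 + 11586*(-1/44506)) = 1/(256 - 5793/22253) = 1/(5690975/22253) = 22253/5690975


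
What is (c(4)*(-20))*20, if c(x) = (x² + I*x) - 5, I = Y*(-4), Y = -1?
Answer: -10800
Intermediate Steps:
I = 4 (I = -1*(-4) = 4)
c(x) = -5 + x² + 4*x (c(x) = (x² + 4*x) - 5 = -5 + x² + 4*x)
(c(4)*(-20))*20 = ((-5 + 4² + 4*4)*(-20))*20 = ((-5 + 16 + 16)*(-20))*20 = (27*(-20))*20 = -540*20 = -10800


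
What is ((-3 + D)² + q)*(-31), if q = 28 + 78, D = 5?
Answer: -3410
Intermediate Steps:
q = 106
((-3 + D)² + q)*(-31) = ((-3 + 5)² + 106)*(-31) = (2² + 106)*(-31) = (4 + 106)*(-31) = 110*(-31) = -3410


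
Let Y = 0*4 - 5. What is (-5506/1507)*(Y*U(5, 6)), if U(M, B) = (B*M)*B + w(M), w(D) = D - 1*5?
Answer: 4955400/1507 ≈ 3288.3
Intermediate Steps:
w(D) = -5 + D (w(D) = D - 5 = -5 + D)
U(M, B) = -5 + M + M*B**2 (U(M, B) = (B*M)*B + (-5 + M) = M*B**2 + (-5 + M) = -5 + M + M*B**2)
Y = -5 (Y = 0 - 5 = -5)
(-5506/1507)*(Y*U(5, 6)) = (-5506/1507)*(-5*(-5 + 5 + 5*6**2)) = (-5506*1/1507)*(-5*(-5 + 5 + 5*36)) = -(-27530)*(-5 + 5 + 180)/1507 = -(-27530)*180/1507 = -5506/1507*(-900) = 4955400/1507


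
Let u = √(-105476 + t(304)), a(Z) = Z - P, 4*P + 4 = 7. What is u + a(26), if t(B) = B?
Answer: 101/4 + 2*I*√26293 ≈ 25.25 + 324.3*I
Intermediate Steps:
P = ¾ (P = -1 + (¼)*7 = -1 + 7/4 = ¾ ≈ 0.75000)
a(Z) = -¾ + Z (a(Z) = Z - 1*¾ = Z - ¾ = -¾ + Z)
u = 2*I*√26293 (u = √(-105476 + 304) = √(-105172) = 2*I*√26293 ≈ 324.3*I)
u + a(26) = 2*I*√26293 + (-¾ + 26) = 2*I*√26293 + 101/4 = 101/4 + 2*I*√26293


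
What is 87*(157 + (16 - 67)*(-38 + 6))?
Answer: 155643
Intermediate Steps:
87*(157 + (16 - 67)*(-38 + 6)) = 87*(157 - 51*(-32)) = 87*(157 + 1632) = 87*1789 = 155643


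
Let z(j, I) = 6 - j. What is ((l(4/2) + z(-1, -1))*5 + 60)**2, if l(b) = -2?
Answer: 7225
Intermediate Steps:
((l(4/2) + z(-1, -1))*5 + 60)**2 = ((-2 + (6 - 1*(-1)))*5 + 60)**2 = ((-2 + (6 + 1))*5 + 60)**2 = ((-2 + 7)*5 + 60)**2 = (5*5 + 60)**2 = (25 + 60)**2 = 85**2 = 7225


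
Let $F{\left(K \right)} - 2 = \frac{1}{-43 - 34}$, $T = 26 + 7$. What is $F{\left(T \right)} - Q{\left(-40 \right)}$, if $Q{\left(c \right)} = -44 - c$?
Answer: $\frac{461}{77} \approx 5.987$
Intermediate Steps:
$T = 33$
$F{\left(K \right)} = \frac{153}{77}$ ($F{\left(K \right)} = 2 + \frac{1}{-43 - 34} = 2 + \frac{1}{-77} = 2 - \frac{1}{77} = \frac{153}{77}$)
$F{\left(T \right)} - Q{\left(-40 \right)} = \frac{153}{77} - \left(-44 - -40\right) = \frac{153}{77} - \left(-44 + 40\right) = \frac{153}{77} - -4 = \frac{153}{77} + 4 = \frac{461}{77}$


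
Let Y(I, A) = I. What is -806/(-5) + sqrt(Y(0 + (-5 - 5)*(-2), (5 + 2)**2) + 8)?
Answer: 806/5 + 2*sqrt(7) ≈ 166.49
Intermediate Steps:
-806/(-5) + sqrt(Y(0 + (-5 - 5)*(-2), (5 + 2)**2) + 8) = -806/(-5) + sqrt((0 + (-5 - 5)*(-2)) + 8) = -806*(-1)/5 + sqrt((0 - 10*(-2)) + 8) = -31*(-26/5) + sqrt((0 + 20) + 8) = 806/5 + sqrt(20 + 8) = 806/5 + sqrt(28) = 806/5 + 2*sqrt(7)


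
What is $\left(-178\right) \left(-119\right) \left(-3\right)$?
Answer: $-63546$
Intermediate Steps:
$\left(-178\right) \left(-119\right) \left(-3\right) = 21182 \left(-3\right) = -63546$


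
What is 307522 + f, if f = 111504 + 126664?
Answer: 545690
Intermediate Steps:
f = 238168
307522 + f = 307522 + 238168 = 545690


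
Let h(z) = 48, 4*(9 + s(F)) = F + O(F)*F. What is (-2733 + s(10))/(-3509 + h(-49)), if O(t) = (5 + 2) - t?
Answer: 2747/3461 ≈ 0.79370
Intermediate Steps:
O(t) = 7 - t
s(F) = -9 + F/4 + F*(7 - F)/4 (s(F) = -9 + (F + (7 - F)*F)/4 = -9 + (F + F*(7 - F))/4 = -9 + (F/4 + F*(7 - F)/4) = -9 + F/4 + F*(7 - F)/4)
(-2733 + s(10))/(-3509 + h(-49)) = (-2733 + (-9 + 2*10 - 1/4*10**2))/(-3509 + 48) = (-2733 + (-9 + 20 - 1/4*100))/(-3461) = (-2733 + (-9 + 20 - 25))*(-1/3461) = (-2733 - 14)*(-1/3461) = -2747*(-1/3461) = 2747/3461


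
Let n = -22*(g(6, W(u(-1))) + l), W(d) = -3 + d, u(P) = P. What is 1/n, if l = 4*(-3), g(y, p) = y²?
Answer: -1/528 ≈ -0.0018939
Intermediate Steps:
l = -12
n = -528 (n = -22*(6² - 12) = -22*(36 - 12) = -22*24 = -528)
1/n = 1/(-528) = -1/528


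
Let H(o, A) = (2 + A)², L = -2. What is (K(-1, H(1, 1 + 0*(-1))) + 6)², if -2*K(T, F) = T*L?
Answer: 25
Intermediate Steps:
K(T, F) = T (K(T, F) = -T*(-2)/2 = -(-1)*T = T)
(K(-1, H(1, 1 + 0*(-1))) + 6)² = (-1 + 6)² = 5² = 25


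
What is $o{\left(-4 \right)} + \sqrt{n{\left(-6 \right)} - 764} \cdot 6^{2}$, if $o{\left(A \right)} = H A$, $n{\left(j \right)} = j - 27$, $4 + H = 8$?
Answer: $-16 + 36 i \sqrt{797} \approx -16.0 + 1016.3 i$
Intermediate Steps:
$H = 4$ ($H = -4 + 8 = 4$)
$n{\left(j \right)} = -27 + j$
$o{\left(A \right)} = 4 A$
$o{\left(-4 \right)} + \sqrt{n{\left(-6 \right)} - 764} \cdot 6^{2} = 4 \left(-4\right) + \sqrt{\left(-27 - 6\right) - 764} \cdot 6^{2} = -16 + \sqrt{-33 - 764} \cdot 36 = -16 + \sqrt{-797} \cdot 36 = -16 + i \sqrt{797} \cdot 36 = -16 + 36 i \sqrt{797}$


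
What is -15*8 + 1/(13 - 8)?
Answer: -599/5 ≈ -119.80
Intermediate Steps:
-15*8 + 1/(13 - 8) = -120 + 1/5 = -120 + ⅕ = -599/5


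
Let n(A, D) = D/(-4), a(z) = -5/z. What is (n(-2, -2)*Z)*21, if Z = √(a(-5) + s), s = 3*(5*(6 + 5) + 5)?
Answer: 21*√181/2 ≈ 141.26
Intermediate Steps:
n(A, D) = -D/4 (n(A, D) = D*(-¼) = -D/4)
s = 180 (s = 3*(5*11 + 5) = 3*(55 + 5) = 3*60 = 180)
Z = √181 (Z = √(-5/(-5) + 180) = √(-5*(-⅕) + 180) = √(1 + 180) = √181 ≈ 13.454)
(n(-2, -2)*Z)*21 = ((-¼*(-2))*√181)*21 = (√181/2)*21 = 21*√181/2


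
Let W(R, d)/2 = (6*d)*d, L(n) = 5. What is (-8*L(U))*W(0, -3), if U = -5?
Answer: -4320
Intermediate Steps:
W(R, d) = 12*d**2 (W(R, d) = 2*((6*d)*d) = 2*(6*d**2) = 12*d**2)
(-8*L(U))*W(0, -3) = (-8*5)*(12*(-3)**2) = -480*9 = -40*108 = -4320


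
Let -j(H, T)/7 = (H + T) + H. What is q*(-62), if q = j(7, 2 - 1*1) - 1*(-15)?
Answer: 5580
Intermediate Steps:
j(H, T) = -14*H - 7*T (j(H, T) = -7*((H + T) + H) = -7*(T + 2*H) = -14*H - 7*T)
q = -90 (q = (-14*7 - 7*(2 - 1*1)) - 1*(-15) = (-98 - 7*(2 - 1)) + 15 = (-98 - 7*1) + 15 = (-98 - 7) + 15 = -105 + 15 = -90)
q*(-62) = -90*(-62) = 5580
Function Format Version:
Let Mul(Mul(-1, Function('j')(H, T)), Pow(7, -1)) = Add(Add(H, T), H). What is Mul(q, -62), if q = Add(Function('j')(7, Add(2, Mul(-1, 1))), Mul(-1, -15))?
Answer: 5580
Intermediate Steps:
Function('j')(H, T) = Add(Mul(-14, H), Mul(-7, T)) (Function('j')(H, T) = Mul(-7, Add(Add(H, T), H)) = Mul(-7, Add(T, Mul(2, H))) = Add(Mul(-14, H), Mul(-7, T)))
q = -90 (q = Add(Add(Mul(-14, 7), Mul(-7, Add(2, Mul(-1, 1)))), Mul(-1, -15)) = Add(Add(-98, Mul(-7, Add(2, -1))), 15) = Add(Add(-98, Mul(-7, 1)), 15) = Add(Add(-98, -7), 15) = Add(-105, 15) = -90)
Mul(q, -62) = Mul(-90, -62) = 5580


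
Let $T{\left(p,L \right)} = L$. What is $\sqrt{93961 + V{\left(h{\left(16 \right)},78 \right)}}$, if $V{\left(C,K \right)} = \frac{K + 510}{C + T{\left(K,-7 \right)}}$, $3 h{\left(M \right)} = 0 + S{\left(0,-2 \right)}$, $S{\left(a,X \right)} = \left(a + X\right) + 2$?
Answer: $\sqrt{93877} \approx 306.39$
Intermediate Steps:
$S{\left(a,X \right)} = 2 + X + a$ ($S{\left(a,X \right)} = \left(X + a\right) + 2 = 2 + X + a$)
$h{\left(M \right)} = 0$ ($h{\left(M \right)} = \frac{0 + \left(2 - 2 + 0\right)}{3} = \frac{0 + 0}{3} = \frac{1}{3} \cdot 0 = 0$)
$V{\left(C,K \right)} = \frac{510 + K}{-7 + C}$ ($V{\left(C,K \right)} = \frac{K + 510}{C - 7} = \frac{510 + K}{-7 + C}$)
$\sqrt{93961 + V{\left(h{\left(16 \right)},78 \right)}} = \sqrt{93961 + \frac{510 + 78}{-7 + 0}} = \sqrt{93961 + \frac{1}{-7} \cdot 588} = \sqrt{93961 - 84} = \sqrt{93877}$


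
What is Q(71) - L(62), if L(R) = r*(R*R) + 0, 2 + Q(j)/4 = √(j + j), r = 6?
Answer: -23072 + 4*√142 ≈ -23024.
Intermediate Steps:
Q(j) = -8 + 4*√2*√j (Q(j) = -8 + 4*√(j + j) = -8 + 4*√(2*j) = -8 + 4*(√2*√j) = -8 + 4*√2*√j)
L(R) = 6*R² (L(R) = 6*(R*R) + 0 = 6*R² + 0 = 6*R²)
Q(71) - L(62) = (-8 + 4*√2*√71) - 6*62² = (-8 + 4*√142) - 6*3844 = (-8 + 4*√142) - 1*23064 = (-8 + 4*√142) - 23064 = -23072 + 4*√142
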